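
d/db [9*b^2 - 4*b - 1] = 18*b - 4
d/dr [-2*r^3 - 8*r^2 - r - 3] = -6*r^2 - 16*r - 1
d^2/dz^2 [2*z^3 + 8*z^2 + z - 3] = 12*z + 16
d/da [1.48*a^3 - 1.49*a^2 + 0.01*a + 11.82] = 4.44*a^2 - 2.98*a + 0.01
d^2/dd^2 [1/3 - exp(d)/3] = -exp(d)/3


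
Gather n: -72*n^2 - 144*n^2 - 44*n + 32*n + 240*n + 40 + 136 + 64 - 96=-216*n^2 + 228*n + 144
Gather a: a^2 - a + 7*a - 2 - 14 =a^2 + 6*a - 16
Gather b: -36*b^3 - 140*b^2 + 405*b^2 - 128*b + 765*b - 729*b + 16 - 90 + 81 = -36*b^3 + 265*b^2 - 92*b + 7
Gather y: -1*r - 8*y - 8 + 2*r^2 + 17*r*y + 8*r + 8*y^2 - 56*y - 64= 2*r^2 + 7*r + 8*y^2 + y*(17*r - 64) - 72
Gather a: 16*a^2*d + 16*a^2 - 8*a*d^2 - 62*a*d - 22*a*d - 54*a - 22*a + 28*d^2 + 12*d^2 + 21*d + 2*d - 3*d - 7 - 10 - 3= a^2*(16*d + 16) + a*(-8*d^2 - 84*d - 76) + 40*d^2 + 20*d - 20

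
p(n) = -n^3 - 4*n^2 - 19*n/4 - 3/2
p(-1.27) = 0.13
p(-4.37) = 26.32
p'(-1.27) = 0.57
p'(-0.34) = -2.38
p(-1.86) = -0.07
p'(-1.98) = -0.67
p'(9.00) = -319.75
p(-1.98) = -0.01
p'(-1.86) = -0.25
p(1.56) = -22.44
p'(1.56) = -24.53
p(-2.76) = 2.16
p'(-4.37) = -27.08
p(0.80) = -8.37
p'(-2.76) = -5.52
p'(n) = -3*n^2 - 8*n - 19/4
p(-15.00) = 2544.75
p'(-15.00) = -559.75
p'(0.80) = -13.07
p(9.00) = -1097.25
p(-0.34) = -0.31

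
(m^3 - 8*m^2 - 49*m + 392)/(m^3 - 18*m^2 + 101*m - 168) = (m + 7)/(m - 3)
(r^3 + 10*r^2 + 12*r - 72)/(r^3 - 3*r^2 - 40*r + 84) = (r + 6)/(r - 7)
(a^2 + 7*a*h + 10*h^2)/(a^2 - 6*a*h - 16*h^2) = (a + 5*h)/(a - 8*h)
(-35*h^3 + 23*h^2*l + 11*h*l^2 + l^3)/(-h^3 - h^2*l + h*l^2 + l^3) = (35*h^2 + 12*h*l + l^2)/(h^2 + 2*h*l + l^2)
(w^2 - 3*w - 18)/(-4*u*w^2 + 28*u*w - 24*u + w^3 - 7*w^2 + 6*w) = (-w - 3)/(4*u*w - 4*u - w^2 + w)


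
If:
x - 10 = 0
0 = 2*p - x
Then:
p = 5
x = 10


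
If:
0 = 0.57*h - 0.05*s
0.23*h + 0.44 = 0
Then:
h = -1.91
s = -21.81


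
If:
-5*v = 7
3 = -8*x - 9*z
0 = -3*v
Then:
No Solution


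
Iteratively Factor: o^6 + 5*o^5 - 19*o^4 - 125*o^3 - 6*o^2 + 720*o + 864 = (o + 2)*(o^5 + 3*o^4 - 25*o^3 - 75*o^2 + 144*o + 432) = (o + 2)*(o + 3)*(o^4 - 25*o^2 + 144) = (o - 3)*(o + 2)*(o + 3)*(o^3 + 3*o^2 - 16*o - 48) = (o - 3)*(o + 2)*(o + 3)^2*(o^2 - 16) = (o - 3)*(o + 2)*(o + 3)^2*(o + 4)*(o - 4)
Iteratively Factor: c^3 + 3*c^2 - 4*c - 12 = (c + 2)*(c^2 + c - 6) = (c - 2)*(c + 2)*(c + 3)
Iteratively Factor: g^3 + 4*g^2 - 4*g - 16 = (g + 4)*(g^2 - 4) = (g + 2)*(g + 4)*(g - 2)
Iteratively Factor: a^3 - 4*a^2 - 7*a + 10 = (a - 1)*(a^2 - 3*a - 10) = (a - 1)*(a + 2)*(a - 5)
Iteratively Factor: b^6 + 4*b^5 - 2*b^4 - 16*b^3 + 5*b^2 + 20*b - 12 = (b - 1)*(b^5 + 5*b^4 + 3*b^3 - 13*b^2 - 8*b + 12) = (b - 1)*(b + 2)*(b^4 + 3*b^3 - 3*b^2 - 7*b + 6) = (b - 1)^2*(b + 2)*(b^3 + 4*b^2 + b - 6) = (b - 1)^2*(b + 2)*(b + 3)*(b^2 + b - 2) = (b - 1)^3*(b + 2)*(b + 3)*(b + 2)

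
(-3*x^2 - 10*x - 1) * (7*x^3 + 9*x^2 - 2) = -21*x^5 - 97*x^4 - 97*x^3 - 3*x^2 + 20*x + 2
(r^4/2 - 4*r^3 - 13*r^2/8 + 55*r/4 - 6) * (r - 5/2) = r^5/2 - 21*r^4/4 + 67*r^3/8 + 285*r^2/16 - 323*r/8 + 15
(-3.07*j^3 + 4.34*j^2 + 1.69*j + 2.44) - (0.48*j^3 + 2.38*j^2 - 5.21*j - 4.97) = -3.55*j^3 + 1.96*j^2 + 6.9*j + 7.41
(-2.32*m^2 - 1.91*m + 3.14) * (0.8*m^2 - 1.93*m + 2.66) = -1.856*m^4 + 2.9496*m^3 + 0.0271000000000003*m^2 - 11.1408*m + 8.3524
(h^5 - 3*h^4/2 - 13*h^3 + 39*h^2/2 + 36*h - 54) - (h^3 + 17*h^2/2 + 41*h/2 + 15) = h^5 - 3*h^4/2 - 14*h^3 + 11*h^2 + 31*h/2 - 69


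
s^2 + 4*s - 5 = (s - 1)*(s + 5)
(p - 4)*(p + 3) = p^2 - p - 12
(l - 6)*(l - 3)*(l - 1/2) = l^3 - 19*l^2/2 + 45*l/2 - 9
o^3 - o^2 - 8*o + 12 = (o - 2)^2*(o + 3)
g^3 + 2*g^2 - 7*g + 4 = (g - 1)^2*(g + 4)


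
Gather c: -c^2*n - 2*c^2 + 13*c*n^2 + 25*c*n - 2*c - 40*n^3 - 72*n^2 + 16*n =c^2*(-n - 2) + c*(13*n^2 + 25*n - 2) - 40*n^3 - 72*n^2 + 16*n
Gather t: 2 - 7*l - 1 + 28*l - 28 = 21*l - 27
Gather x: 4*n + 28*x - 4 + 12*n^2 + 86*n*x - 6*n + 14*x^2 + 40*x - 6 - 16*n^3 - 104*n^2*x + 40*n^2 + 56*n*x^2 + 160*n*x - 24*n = -16*n^3 + 52*n^2 - 26*n + x^2*(56*n + 14) + x*(-104*n^2 + 246*n + 68) - 10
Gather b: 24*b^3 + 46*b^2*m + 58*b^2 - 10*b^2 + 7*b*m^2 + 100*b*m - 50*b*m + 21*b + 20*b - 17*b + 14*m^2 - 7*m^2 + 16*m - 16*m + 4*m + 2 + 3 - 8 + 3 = 24*b^3 + b^2*(46*m + 48) + b*(7*m^2 + 50*m + 24) + 7*m^2 + 4*m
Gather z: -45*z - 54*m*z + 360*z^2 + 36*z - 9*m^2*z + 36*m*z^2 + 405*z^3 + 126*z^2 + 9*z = 405*z^3 + z^2*(36*m + 486) + z*(-9*m^2 - 54*m)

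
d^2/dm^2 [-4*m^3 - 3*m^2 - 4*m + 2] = -24*m - 6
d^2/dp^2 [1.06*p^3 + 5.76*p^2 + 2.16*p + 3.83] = 6.36*p + 11.52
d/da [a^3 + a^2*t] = a*(3*a + 2*t)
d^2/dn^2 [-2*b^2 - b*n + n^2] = 2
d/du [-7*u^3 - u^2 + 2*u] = -21*u^2 - 2*u + 2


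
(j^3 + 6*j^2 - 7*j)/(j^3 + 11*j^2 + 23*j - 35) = j/(j + 5)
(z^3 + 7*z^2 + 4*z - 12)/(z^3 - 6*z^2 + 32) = (z^2 + 5*z - 6)/(z^2 - 8*z + 16)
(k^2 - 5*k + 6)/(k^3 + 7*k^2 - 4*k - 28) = (k - 3)/(k^2 + 9*k + 14)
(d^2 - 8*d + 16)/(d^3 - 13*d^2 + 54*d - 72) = (d - 4)/(d^2 - 9*d + 18)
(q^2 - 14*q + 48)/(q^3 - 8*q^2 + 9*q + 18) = (q - 8)/(q^2 - 2*q - 3)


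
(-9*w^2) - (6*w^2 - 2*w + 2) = -15*w^2 + 2*w - 2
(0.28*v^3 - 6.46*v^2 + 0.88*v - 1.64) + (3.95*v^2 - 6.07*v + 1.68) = 0.28*v^3 - 2.51*v^2 - 5.19*v + 0.04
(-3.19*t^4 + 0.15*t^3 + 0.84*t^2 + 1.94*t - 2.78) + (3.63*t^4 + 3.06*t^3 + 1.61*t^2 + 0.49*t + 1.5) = 0.44*t^4 + 3.21*t^3 + 2.45*t^2 + 2.43*t - 1.28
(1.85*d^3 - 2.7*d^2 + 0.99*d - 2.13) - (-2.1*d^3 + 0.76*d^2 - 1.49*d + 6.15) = 3.95*d^3 - 3.46*d^2 + 2.48*d - 8.28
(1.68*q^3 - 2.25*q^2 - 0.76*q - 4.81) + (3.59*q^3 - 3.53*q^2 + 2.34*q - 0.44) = 5.27*q^3 - 5.78*q^2 + 1.58*q - 5.25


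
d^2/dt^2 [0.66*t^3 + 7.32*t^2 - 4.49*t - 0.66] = 3.96*t + 14.64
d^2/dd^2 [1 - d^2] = -2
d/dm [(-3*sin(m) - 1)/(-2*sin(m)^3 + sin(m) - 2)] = (-12*sin(m)^3 - 6*sin(m)^2 + 7)*cos(m)/(2*sin(m)^3 - sin(m) + 2)^2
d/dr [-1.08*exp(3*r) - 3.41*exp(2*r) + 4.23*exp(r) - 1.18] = (-3.24*exp(2*r) - 6.82*exp(r) + 4.23)*exp(r)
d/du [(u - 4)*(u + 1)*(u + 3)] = 3*u^2 - 13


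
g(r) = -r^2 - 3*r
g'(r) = -2*r - 3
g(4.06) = -28.66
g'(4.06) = -11.12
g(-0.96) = 1.96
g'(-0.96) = -1.08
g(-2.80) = 0.56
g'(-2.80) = 2.60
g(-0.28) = 0.76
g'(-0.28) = -2.44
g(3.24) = -20.22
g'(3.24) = -9.48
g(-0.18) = 0.51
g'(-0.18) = -2.64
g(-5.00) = -10.00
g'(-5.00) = 7.00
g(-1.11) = 2.10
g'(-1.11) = -0.78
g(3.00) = -18.00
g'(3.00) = -9.00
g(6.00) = -54.00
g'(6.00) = -15.00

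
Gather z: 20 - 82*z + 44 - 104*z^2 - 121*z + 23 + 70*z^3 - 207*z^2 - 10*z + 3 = 70*z^3 - 311*z^2 - 213*z + 90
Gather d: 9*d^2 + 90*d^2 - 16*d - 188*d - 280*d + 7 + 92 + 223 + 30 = 99*d^2 - 484*d + 352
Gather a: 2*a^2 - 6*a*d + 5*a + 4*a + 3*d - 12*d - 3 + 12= 2*a^2 + a*(9 - 6*d) - 9*d + 9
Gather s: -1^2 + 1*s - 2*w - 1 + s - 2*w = 2*s - 4*w - 2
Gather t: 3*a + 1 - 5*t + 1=3*a - 5*t + 2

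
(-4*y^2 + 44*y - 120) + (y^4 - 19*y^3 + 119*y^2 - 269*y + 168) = y^4 - 19*y^3 + 115*y^2 - 225*y + 48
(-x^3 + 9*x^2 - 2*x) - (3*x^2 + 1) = -x^3 + 6*x^2 - 2*x - 1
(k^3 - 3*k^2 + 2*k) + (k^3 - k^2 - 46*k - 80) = 2*k^3 - 4*k^2 - 44*k - 80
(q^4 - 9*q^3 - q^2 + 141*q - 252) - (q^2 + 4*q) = q^4 - 9*q^3 - 2*q^2 + 137*q - 252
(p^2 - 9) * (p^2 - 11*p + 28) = p^4 - 11*p^3 + 19*p^2 + 99*p - 252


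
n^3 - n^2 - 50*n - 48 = (n - 8)*(n + 1)*(n + 6)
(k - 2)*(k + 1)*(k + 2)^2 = k^4 + 3*k^3 - 2*k^2 - 12*k - 8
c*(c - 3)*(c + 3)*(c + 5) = c^4 + 5*c^3 - 9*c^2 - 45*c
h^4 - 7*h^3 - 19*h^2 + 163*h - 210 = (h - 7)*(h - 3)*(h - 2)*(h + 5)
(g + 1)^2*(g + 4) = g^3 + 6*g^2 + 9*g + 4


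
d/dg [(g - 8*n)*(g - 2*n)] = 2*g - 10*n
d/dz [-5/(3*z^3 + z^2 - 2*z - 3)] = 5*(9*z^2 + 2*z - 2)/(3*z^3 + z^2 - 2*z - 3)^2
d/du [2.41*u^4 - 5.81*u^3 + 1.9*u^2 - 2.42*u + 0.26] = 9.64*u^3 - 17.43*u^2 + 3.8*u - 2.42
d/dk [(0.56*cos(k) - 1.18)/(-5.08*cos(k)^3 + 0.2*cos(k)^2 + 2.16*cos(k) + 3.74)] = (-5.6896*cos(k)^3 + 18.0952*cos(k)^2 - 0.472*cos(k) - 4.6432)*sin(k)/(25.8064*cos(k)^6 - 2.032*cos(k)^5 - 21.9056*cos(k)^4 - 37.1344*cos(k)^3 + 6.1616*cos(k)^2 + 16.1568*cos(k) + 13.9876)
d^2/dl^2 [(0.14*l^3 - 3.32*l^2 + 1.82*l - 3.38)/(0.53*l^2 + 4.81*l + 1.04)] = (8.88178419700125e-16*l^4 + 24.2736*l^3 + 9.48526800000002*l^2 - 56.810364*l - 178.064484)/(0.148877*l^6 + 4.053387*l^5 + 37.662807*l^4 + 127.192273*l^3 + 73.904376*l^2 + 15.607488*l + 1.124864)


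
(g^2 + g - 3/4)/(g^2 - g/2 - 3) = (g - 1/2)/(g - 2)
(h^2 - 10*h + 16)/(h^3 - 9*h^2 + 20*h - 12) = (h - 8)/(h^2 - 7*h + 6)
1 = 1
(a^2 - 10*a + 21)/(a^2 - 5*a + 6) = (a - 7)/(a - 2)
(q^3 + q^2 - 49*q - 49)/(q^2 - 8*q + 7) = (q^2 + 8*q + 7)/(q - 1)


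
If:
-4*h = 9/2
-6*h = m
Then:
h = -9/8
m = 27/4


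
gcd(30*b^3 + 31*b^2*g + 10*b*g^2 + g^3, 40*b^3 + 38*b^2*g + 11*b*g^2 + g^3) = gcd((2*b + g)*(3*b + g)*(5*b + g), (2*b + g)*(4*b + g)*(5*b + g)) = 10*b^2 + 7*b*g + g^2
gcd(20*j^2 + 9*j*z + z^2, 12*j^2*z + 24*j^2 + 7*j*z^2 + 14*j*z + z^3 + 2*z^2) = 4*j + z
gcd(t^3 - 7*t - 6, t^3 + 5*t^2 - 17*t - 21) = t^2 - 2*t - 3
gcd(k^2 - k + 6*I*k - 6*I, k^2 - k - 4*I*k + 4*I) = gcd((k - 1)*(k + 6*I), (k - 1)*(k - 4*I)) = k - 1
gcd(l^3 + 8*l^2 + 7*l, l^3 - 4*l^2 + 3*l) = l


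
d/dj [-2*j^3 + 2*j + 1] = 2 - 6*j^2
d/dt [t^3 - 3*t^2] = 3*t*(t - 2)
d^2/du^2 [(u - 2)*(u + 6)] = 2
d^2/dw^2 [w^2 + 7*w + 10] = 2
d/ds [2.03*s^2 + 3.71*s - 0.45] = 4.06*s + 3.71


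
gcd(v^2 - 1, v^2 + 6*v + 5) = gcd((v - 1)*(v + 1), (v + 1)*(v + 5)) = v + 1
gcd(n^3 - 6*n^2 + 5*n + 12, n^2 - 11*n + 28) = n - 4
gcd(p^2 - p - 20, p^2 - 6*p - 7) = 1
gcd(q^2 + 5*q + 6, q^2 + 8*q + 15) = q + 3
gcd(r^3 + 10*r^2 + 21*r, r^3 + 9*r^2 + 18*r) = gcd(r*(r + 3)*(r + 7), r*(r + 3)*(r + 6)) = r^2 + 3*r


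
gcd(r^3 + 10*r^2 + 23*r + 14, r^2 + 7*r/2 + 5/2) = r + 1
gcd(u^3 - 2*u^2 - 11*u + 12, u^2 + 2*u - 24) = u - 4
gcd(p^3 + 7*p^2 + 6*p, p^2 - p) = p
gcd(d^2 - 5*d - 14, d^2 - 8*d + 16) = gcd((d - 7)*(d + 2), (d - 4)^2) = 1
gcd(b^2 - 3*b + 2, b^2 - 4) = b - 2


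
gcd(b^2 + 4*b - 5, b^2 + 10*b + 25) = b + 5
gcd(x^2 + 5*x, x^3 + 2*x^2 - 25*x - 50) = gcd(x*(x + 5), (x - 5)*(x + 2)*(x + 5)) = x + 5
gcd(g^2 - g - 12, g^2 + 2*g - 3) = g + 3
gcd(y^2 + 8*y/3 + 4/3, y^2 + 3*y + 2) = y + 2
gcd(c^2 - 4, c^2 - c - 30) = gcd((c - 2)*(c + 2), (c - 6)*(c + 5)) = 1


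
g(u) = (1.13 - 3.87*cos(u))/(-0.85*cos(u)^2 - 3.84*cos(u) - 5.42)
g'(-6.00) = -0.07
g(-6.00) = 0.26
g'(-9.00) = 1.24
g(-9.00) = -1.77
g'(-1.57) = 0.86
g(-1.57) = -0.21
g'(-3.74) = -1.51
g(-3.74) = -1.53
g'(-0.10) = 0.02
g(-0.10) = 0.27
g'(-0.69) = 0.20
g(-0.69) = 0.21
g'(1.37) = -0.65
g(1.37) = -0.06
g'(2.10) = -1.48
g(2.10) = -0.83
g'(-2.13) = 1.51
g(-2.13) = -0.88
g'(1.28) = -0.56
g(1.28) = -0.00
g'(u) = (1.13 - 3.87*cos(u))*(-1.7*sin(u)*cos(u) - 3.84*sin(u))/(-0.85*cos(u)^2 - 3.84*cos(u) - 5.42)^2 + 3.87*sin(u)/(-0.85*cos(u)^2 - 3.84*cos(u) - 5.42) = (3.2895*cos(u)^2 - 1.921*cos(u) - 25.3146)*sin(u)/(0.7225*cos(u)^4 + 6.528*cos(u)^3 + 23.9596*cos(u)^2 + 41.6256*cos(u) + 29.3764)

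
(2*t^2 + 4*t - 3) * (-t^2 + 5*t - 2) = -2*t^4 + 6*t^3 + 19*t^2 - 23*t + 6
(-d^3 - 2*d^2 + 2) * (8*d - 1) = -8*d^4 - 15*d^3 + 2*d^2 + 16*d - 2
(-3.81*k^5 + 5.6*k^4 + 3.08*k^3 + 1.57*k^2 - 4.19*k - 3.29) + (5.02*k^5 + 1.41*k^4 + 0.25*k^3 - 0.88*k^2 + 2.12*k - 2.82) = 1.21*k^5 + 7.01*k^4 + 3.33*k^3 + 0.69*k^2 - 2.07*k - 6.11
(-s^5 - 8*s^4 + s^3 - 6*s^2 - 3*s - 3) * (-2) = 2*s^5 + 16*s^4 - 2*s^3 + 12*s^2 + 6*s + 6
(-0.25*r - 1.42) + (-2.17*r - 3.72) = -2.42*r - 5.14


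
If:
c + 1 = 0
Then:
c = -1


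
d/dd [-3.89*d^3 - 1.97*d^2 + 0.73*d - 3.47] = -11.67*d^2 - 3.94*d + 0.73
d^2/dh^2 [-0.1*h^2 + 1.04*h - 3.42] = -0.200000000000000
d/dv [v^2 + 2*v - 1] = 2*v + 2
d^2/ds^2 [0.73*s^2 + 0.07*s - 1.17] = 1.46000000000000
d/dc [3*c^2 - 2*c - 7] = 6*c - 2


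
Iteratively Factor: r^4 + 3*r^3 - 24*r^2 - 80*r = (r + 4)*(r^3 - r^2 - 20*r) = (r + 4)^2*(r^2 - 5*r) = r*(r + 4)^2*(r - 5)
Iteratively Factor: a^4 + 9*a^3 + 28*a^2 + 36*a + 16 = (a + 2)*(a^3 + 7*a^2 + 14*a + 8) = (a + 1)*(a + 2)*(a^2 + 6*a + 8) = (a + 1)*(a + 2)^2*(a + 4)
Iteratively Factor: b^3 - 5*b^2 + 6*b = (b - 3)*(b^2 - 2*b) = (b - 3)*(b - 2)*(b)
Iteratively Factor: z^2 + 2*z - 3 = (z - 1)*(z + 3)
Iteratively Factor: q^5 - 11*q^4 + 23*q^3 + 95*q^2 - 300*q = (q + 3)*(q^4 - 14*q^3 + 65*q^2 - 100*q) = (q - 4)*(q + 3)*(q^3 - 10*q^2 + 25*q) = q*(q - 4)*(q + 3)*(q^2 - 10*q + 25) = q*(q - 5)*(q - 4)*(q + 3)*(q - 5)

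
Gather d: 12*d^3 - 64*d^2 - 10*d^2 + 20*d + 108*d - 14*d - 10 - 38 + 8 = 12*d^3 - 74*d^2 + 114*d - 40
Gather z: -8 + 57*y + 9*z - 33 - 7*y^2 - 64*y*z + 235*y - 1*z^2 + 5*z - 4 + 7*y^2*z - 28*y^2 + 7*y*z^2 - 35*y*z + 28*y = -35*y^2 + 320*y + z^2*(7*y - 1) + z*(7*y^2 - 99*y + 14) - 45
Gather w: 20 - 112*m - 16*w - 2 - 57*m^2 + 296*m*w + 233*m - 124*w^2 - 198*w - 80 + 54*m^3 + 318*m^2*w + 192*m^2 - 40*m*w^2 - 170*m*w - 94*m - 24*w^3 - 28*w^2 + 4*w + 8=54*m^3 + 135*m^2 + 27*m - 24*w^3 + w^2*(-40*m - 152) + w*(318*m^2 + 126*m - 210) - 54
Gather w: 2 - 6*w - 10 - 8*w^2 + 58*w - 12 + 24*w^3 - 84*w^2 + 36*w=24*w^3 - 92*w^2 + 88*w - 20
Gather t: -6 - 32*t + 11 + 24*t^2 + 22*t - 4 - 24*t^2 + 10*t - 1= 0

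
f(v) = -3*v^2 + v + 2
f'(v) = 1 - 6*v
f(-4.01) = -50.25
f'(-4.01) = 25.06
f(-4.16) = -54.08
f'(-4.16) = 25.96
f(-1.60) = -7.28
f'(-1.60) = 10.60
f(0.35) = 1.98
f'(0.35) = -1.10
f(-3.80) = -45.12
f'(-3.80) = 23.80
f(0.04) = 2.04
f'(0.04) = 0.76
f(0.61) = 1.49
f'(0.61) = -2.66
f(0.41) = 1.91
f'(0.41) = -1.46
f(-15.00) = -688.00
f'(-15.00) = 91.00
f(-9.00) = -250.00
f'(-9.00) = 55.00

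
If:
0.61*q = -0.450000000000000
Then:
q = -0.74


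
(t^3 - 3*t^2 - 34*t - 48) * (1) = t^3 - 3*t^2 - 34*t - 48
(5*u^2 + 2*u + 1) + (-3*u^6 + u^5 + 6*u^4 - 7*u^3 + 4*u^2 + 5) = -3*u^6 + u^5 + 6*u^4 - 7*u^3 + 9*u^2 + 2*u + 6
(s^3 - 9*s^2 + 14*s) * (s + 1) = s^4 - 8*s^3 + 5*s^2 + 14*s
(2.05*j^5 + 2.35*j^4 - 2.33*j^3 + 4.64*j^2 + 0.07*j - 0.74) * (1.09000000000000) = 2.2345*j^5 + 2.5615*j^4 - 2.5397*j^3 + 5.0576*j^2 + 0.0763*j - 0.8066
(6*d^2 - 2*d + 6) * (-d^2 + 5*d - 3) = -6*d^4 + 32*d^3 - 34*d^2 + 36*d - 18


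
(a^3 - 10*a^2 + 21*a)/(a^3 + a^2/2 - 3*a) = 2*(a^2 - 10*a + 21)/(2*a^2 + a - 6)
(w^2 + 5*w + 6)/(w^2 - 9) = (w + 2)/(w - 3)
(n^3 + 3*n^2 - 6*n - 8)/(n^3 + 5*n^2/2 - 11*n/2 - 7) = 2*(n + 4)/(2*n + 7)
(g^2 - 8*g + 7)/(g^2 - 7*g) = (g - 1)/g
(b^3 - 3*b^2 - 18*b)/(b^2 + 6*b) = (b^2 - 3*b - 18)/(b + 6)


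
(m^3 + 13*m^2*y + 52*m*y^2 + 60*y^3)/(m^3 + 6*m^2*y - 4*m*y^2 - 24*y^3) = (-m - 5*y)/(-m + 2*y)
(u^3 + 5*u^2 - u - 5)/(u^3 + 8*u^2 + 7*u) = (u^2 + 4*u - 5)/(u*(u + 7))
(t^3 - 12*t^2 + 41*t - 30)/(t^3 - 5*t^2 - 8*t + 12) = (t - 5)/(t + 2)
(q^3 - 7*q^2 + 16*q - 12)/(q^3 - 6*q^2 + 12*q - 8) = (q - 3)/(q - 2)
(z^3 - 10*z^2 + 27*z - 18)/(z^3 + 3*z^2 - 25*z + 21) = (z - 6)/(z + 7)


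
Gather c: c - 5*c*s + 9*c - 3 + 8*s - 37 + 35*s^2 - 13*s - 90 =c*(10 - 5*s) + 35*s^2 - 5*s - 130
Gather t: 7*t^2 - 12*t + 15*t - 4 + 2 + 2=7*t^2 + 3*t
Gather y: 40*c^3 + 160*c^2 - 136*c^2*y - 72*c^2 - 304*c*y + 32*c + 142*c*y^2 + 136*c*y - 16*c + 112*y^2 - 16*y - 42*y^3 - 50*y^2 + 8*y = 40*c^3 + 88*c^2 + 16*c - 42*y^3 + y^2*(142*c + 62) + y*(-136*c^2 - 168*c - 8)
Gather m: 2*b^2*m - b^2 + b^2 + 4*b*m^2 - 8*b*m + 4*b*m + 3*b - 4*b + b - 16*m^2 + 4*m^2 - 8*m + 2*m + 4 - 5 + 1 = m^2*(4*b - 12) + m*(2*b^2 - 4*b - 6)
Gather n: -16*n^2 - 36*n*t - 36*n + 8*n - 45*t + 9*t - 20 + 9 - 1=-16*n^2 + n*(-36*t - 28) - 36*t - 12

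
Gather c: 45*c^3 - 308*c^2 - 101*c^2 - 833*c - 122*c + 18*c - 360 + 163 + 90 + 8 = 45*c^3 - 409*c^2 - 937*c - 99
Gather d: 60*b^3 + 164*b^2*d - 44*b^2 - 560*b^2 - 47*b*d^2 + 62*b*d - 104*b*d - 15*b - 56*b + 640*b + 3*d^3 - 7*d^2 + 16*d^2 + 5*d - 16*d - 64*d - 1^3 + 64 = 60*b^3 - 604*b^2 + 569*b + 3*d^3 + d^2*(9 - 47*b) + d*(164*b^2 - 42*b - 75) + 63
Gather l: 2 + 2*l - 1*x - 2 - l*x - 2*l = -l*x - x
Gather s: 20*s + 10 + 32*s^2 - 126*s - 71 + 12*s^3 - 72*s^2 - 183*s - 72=12*s^3 - 40*s^2 - 289*s - 133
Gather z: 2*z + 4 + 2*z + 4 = 4*z + 8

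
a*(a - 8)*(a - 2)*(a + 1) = a^4 - 9*a^3 + 6*a^2 + 16*a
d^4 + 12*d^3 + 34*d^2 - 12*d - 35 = (d - 1)*(d + 1)*(d + 5)*(d + 7)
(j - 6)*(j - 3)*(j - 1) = j^3 - 10*j^2 + 27*j - 18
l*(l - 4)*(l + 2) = l^3 - 2*l^2 - 8*l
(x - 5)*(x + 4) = x^2 - x - 20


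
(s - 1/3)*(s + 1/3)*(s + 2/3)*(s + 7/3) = s^4 + 3*s^3 + 13*s^2/9 - s/3 - 14/81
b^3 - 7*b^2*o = b^2*(b - 7*o)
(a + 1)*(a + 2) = a^2 + 3*a + 2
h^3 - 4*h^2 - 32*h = h*(h - 8)*(h + 4)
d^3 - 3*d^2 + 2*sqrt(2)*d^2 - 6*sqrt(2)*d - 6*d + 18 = (d - 3)*(d - sqrt(2))*(d + 3*sqrt(2))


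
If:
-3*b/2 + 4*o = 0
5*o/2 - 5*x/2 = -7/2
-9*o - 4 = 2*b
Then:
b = -32/43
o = -12/43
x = 241/215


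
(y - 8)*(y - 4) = y^2 - 12*y + 32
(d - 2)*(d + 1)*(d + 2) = d^3 + d^2 - 4*d - 4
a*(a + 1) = a^2 + a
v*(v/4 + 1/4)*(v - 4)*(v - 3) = v^4/4 - 3*v^3/2 + 5*v^2/4 + 3*v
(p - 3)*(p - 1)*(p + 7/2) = p^3 - p^2/2 - 11*p + 21/2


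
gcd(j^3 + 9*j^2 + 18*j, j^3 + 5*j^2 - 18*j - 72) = j^2 + 9*j + 18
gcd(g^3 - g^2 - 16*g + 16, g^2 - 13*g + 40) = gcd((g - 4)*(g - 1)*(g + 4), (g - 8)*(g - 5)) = 1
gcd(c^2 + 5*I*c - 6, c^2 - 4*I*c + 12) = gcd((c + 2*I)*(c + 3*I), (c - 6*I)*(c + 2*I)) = c + 2*I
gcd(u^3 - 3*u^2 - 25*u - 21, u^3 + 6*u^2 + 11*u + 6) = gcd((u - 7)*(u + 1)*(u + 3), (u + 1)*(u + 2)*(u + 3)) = u^2 + 4*u + 3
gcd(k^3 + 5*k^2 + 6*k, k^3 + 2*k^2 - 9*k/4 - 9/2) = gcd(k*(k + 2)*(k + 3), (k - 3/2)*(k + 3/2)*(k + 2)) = k + 2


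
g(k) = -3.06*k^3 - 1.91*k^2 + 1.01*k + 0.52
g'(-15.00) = -2007.19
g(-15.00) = 9883.12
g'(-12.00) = -1275.07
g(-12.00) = 5001.04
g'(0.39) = -1.88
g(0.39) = 0.44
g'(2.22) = -52.71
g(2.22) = -40.13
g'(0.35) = -1.45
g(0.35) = 0.51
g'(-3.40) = -92.12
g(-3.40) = 95.28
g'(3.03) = -94.85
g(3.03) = -99.08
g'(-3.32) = -87.49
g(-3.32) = 88.09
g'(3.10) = -99.05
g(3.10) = -105.86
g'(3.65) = -135.23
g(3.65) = -170.04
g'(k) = -9.18*k^2 - 3.82*k + 1.01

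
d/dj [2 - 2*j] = -2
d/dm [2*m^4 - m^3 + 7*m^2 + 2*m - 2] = 8*m^3 - 3*m^2 + 14*m + 2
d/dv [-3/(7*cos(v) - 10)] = -21*sin(v)/(7*cos(v) - 10)^2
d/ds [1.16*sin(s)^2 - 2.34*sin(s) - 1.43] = (2.32*sin(s) - 2.34)*cos(s)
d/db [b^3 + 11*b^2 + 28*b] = 3*b^2 + 22*b + 28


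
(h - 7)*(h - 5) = h^2 - 12*h + 35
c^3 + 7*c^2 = c^2*(c + 7)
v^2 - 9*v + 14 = (v - 7)*(v - 2)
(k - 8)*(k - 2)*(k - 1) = k^3 - 11*k^2 + 26*k - 16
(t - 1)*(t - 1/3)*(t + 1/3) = t^3 - t^2 - t/9 + 1/9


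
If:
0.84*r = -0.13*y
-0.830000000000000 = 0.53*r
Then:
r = -1.57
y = 10.12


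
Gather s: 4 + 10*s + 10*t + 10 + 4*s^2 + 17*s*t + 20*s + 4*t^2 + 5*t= 4*s^2 + s*(17*t + 30) + 4*t^2 + 15*t + 14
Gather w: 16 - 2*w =16 - 2*w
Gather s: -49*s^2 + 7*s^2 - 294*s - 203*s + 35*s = -42*s^2 - 462*s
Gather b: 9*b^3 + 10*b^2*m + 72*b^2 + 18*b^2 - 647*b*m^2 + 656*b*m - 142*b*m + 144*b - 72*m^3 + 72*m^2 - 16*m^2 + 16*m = 9*b^3 + b^2*(10*m + 90) + b*(-647*m^2 + 514*m + 144) - 72*m^3 + 56*m^2 + 16*m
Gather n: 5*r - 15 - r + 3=4*r - 12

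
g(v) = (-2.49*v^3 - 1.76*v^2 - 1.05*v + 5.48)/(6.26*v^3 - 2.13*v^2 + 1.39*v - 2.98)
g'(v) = (-18.78*v^2 + 4.26*v - 1.39)*(-2.49*v^3 - 1.76*v^2 - 1.05*v + 5.48)/(6.26*v^3 - 2.13*v^2 + 1.39*v - 2.98)^2 + (-7.47*v^2 - 3.52*v - 1.05)/(6.26*v^3 - 2.13*v^2 + 1.39*v - 2.98) = (7.105427357601e-15*v^5 + 16.3213*v^4 + 6.2238*v^3 - 85.3367*v^2 + 33.8344*v - 4.4882)/(39.1876*v^6 - 26.6676*v^5 + 21.9397*v^4 - 43.231*v^3 + 14.6269*v^2 - 8.2844*v + 8.8804)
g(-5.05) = -0.33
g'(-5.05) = 0.01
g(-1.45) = -0.38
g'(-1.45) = -0.22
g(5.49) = -0.48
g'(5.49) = 0.01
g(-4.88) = -0.33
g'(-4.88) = 0.01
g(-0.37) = -1.40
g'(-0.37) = -1.70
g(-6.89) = -0.34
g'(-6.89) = 0.01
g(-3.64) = -0.31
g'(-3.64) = 0.01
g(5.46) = -0.48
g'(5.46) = 0.01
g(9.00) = -0.45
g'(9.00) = 0.01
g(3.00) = -0.53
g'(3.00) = 0.04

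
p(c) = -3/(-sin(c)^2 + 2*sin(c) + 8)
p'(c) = -3*(2*sin(c)*cos(c) - 2*cos(c))/(-sin(c)^2 + 2*sin(c) + 8)^2 = 6*(1 - sin(c))*cos(c)/((sin(c) - 4)^2*(sin(c) + 2)^2)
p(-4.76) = -0.33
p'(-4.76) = 0.00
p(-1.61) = -0.60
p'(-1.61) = -0.02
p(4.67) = -0.60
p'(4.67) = -0.02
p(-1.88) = -0.58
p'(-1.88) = -0.13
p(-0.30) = -0.41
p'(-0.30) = 0.14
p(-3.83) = -0.34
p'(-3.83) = -0.02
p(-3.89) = -0.34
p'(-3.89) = -0.02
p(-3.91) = -0.34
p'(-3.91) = -0.02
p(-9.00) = -0.43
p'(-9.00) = -0.16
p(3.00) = -0.36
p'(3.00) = -0.07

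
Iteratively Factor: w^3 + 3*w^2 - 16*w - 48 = (w + 4)*(w^2 - w - 12) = (w + 3)*(w + 4)*(w - 4)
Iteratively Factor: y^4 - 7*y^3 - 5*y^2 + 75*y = (y - 5)*(y^3 - 2*y^2 - 15*y) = (y - 5)^2*(y^2 + 3*y) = (y - 5)^2*(y + 3)*(y)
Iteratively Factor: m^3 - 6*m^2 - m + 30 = (m - 3)*(m^2 - 3*m - 10) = (m - 3)*(m + 2)*(m - 5)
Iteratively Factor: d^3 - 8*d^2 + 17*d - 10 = (d - 1)*(d^2 - 7*d + 10) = (d - 5)*(d - 1)*(d - 2)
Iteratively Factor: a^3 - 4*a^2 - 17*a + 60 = (a - 5)*(a^2 + a - 12) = (a - 5)*(a + 4)*(a - 3)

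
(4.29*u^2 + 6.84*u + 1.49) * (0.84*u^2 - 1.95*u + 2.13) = 3.6036*u^4 - 2.6199*u^3 - 2.9487*u^2 + 11.6637*u + 3.1737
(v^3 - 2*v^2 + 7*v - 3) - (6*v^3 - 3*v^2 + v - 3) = -5*v^3 + v^2 + 6*v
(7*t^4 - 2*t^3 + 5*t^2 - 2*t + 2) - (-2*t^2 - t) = 7*t^4 - 2*t^3 + 7*t^2 - t + 2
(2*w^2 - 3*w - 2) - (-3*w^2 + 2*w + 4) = 5*w^2 - 5*w - 6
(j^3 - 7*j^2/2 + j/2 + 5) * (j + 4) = j^4 + j^3/2 - 27*j^2/2 + 7*j + 20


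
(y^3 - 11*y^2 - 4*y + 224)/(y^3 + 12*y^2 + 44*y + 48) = (y^2 - 15*y + 56)/(y^2 + 8*y + 12)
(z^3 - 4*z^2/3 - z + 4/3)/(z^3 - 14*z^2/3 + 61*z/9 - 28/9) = 3*(z + 1)/(3*z - 7)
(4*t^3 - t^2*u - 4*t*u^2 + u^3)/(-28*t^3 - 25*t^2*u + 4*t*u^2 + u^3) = (-t + u)/(7*t + u)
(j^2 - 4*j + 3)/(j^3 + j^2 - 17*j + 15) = 1/(j + 5)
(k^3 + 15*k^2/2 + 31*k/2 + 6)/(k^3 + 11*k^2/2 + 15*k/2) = (2*k^2 + 9*k + 4)/(k*(2*k + 5))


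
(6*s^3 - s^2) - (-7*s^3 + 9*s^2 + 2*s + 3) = 13*s^3 - 10*s^2 - 2*s - 3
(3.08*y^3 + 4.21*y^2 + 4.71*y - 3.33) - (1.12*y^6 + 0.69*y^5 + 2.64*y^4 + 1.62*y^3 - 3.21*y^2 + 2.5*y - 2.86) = -1.12*y^6 - 0.69*y^5 - 2.64*y^4 + 1.46*y^3 + 7.42*y^2 + 2.21*y - 0.47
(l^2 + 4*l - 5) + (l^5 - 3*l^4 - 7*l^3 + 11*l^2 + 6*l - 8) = l^5 - 3*l^4 - 7*l^3 + 12*l^2 + 10*l - 13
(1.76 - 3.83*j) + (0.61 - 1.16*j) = 2.37 - 4.99*j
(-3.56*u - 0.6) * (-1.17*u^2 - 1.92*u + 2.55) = 4.1652*u^3 + 7.5372*u^2 - 7.926*u - 1.53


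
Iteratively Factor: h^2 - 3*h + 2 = (h - 2)*(h - 1)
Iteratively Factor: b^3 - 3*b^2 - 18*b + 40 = (b - 2)*(b^2 - b - 20) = (b - 2)*(b + 4)*(b - 5)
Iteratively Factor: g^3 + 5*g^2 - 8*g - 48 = (g + 4)*(g^2 + g - 12) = (g + 4)^2*(g - 3)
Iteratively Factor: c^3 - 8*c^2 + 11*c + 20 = (c + 1)*(c^2 - 9*c + 20) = (c - 4)*(c + 1)*(c - 5)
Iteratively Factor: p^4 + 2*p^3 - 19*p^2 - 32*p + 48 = (p - 1)*(p^3 + 3*p^2 - 16*p - 48) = (p - 4)*(p - 1)*(p^2 + 7*p + 12) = (p - 4)*(p - 1)*(p + 4)*(p + 3)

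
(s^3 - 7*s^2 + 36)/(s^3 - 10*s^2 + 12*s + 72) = (s - 3)/(s - 6)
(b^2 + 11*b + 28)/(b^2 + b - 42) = (b + 4)/(b - 6)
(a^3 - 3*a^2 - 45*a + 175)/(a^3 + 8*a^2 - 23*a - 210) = (a - 5)/(a + 6)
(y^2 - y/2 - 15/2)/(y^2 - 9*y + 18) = (y + 5/2)/(y - 6)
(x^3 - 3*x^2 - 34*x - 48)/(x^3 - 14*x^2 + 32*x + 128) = (x + 3)/(x - 8)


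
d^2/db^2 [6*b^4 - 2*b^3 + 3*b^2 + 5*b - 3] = 72*b^2 - 12*b + 6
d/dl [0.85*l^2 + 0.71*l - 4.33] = 1.7*l + 0.71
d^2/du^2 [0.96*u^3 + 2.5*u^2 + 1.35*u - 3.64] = 5.76*u + 5.0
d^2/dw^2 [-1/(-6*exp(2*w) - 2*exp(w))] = (-(3*exp(w) + 1)*(12*exp(w) + 1)/2 + (6*exp(w) + 1)^2)*exp(-w)/(3*exp(w) + 1)^3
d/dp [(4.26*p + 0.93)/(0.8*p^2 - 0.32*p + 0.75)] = (-3.408*p^2 - 1.488*p + 3.4926)/(0.64*p^4 - 0.512*p^3 + 1.3024*p^2 - 0.48*p + 0.5625)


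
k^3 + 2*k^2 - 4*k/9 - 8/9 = (k - 2/3)*(k + 2/3)*(k + 2)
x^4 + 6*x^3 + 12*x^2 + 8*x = x*(x + 2)^3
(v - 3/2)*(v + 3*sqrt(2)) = v^2 - 3*v/2 + 3*sqrt(2)*v - 9*sqrt(2)/2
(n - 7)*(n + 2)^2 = n^3 - 3*n^2 - 24*n - 28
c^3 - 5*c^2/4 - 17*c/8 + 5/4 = (c - 2)*(c - 1/2)*(c + 5/4)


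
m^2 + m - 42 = (m - 6)*(m + 7)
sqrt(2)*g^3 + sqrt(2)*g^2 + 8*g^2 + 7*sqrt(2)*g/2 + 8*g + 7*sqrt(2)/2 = (g + 1)*(g + 7*sqrt(2)/2)*(sqrt(2)*g + 1)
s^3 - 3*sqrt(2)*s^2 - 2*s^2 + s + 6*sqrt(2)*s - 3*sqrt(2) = (s - 1)^2*(s - 3*sqrt(2))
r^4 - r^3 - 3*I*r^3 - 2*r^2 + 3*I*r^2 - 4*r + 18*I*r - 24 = (r - 3)*(r + 2)*(r - 4*I)*(r + I)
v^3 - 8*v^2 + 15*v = v*(v - 5)*(v - 3)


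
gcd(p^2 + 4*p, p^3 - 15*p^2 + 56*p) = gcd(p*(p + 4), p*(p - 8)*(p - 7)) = p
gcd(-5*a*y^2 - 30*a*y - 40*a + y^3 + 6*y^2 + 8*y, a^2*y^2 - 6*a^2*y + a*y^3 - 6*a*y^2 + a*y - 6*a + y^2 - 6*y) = 1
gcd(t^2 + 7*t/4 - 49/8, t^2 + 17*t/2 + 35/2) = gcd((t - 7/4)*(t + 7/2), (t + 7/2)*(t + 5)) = t + 7/2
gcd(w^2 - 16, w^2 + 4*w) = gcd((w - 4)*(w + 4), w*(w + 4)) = w + 4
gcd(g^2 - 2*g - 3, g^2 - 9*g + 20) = 1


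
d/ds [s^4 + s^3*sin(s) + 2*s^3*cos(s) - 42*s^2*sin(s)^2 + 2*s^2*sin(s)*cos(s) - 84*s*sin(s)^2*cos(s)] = -2*s^3*sin(s) + s^3*cos(s) + 4*s^3 + 3*s^2*sin(s) - 42*s^2*sin(2*s) + 6*s^2*cos(s) + 2*s^2*cos(2*s) + 21*s*sin(s) + 2*s*sin(2*s) - 63*s*sin(3*s) + 42*s*cos(2*s) - 42*s - 21*cos(s) + 21*cos(3*s)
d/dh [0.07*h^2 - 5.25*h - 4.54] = 0.14*h - 5.25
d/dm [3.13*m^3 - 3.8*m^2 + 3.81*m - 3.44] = 9.39*m^2 - 7.6*m + 3.81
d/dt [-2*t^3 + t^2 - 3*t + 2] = -6*t^2 + 2*t - 3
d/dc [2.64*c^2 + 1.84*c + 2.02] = 5.28*c + 1.84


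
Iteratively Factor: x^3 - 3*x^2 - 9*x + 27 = (x - 3)*(x^2 - 9) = (x - 3)^2*(x + 3)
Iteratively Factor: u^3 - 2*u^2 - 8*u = (u - 4)*(u^2 + 2*u) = (u - 4)*(u + 2)*(u)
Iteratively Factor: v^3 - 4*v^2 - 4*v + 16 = (v - 4)*(v^2 - 4) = (v - 4)*(v + 2)*(v - 2)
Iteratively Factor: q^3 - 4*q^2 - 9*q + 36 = (q - 3)*(q^2 - q - 12) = (q - 3)*(q + 3)*(q - 4)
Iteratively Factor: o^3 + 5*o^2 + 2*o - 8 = (o - 1)*(o^2 + 6*o + 8) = (o - 1)*(o + 2)*(o + 4)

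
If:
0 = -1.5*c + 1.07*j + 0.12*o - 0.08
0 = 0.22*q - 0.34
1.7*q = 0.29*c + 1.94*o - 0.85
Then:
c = 11.9905956112853 - 6.68965517241379*o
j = 16.884012539185 - 9.49017080244924*o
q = 1.55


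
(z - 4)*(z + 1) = z^2 - 3*z - 4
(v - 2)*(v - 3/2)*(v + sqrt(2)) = v^3 - 7*v^2/2 + sqrt(2)*v^2 - 7*sqrt(2)*v/2 + 3*v + 3*sqrt(2)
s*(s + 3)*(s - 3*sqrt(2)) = s^3 - 3*sqrt(2)*s^2 + 3*s^2 - 9*sqrt(2)*s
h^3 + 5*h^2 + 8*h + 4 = (h + 1)*(h + 2)^2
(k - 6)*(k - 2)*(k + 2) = k^3 - 6*k^2 - 4*k + 24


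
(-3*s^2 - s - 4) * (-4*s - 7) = 12*s^3 + 25*s^2 + 23*s + 28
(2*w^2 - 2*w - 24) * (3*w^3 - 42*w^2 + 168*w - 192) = 6*w^5 - 90*w^4 + 348*w^3 + 288*w^2 - 3648*w + 4608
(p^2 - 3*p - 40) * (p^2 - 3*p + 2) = p^4 - 6*p^3 - 29*p^2 + 114*p - 80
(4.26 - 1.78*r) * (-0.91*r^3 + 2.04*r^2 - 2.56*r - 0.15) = 1.6198*r^4 - 7.5078*r^3 + 13.2472*r^2 - 10.6386*r - 0.639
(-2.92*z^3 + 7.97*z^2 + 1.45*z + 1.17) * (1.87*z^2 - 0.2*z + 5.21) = -5.4604*z^5 + 15.4879*z^4 - 14.0957*z^3 + 43.4216*z^2 + 7.3205*z + 6.0957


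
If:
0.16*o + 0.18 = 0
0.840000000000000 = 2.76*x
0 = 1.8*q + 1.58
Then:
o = -1.12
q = -0.88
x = 0.30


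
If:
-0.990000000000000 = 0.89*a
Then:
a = -1.11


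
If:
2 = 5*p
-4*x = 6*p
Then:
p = 2/5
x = -3/5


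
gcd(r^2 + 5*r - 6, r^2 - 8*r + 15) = 1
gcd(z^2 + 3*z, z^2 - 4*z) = z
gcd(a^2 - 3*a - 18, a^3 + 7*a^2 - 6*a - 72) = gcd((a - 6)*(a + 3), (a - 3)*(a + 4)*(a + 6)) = 1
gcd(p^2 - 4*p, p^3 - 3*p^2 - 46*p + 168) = p - 4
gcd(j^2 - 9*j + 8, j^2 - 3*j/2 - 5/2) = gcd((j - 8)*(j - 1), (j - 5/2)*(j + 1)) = 1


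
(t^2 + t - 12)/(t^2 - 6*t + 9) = (t + 4)/(t - 3)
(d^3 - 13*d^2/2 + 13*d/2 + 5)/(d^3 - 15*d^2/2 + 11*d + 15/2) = (d - 2)/(d - 3)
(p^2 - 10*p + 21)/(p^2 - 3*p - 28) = (p - 3)/(p + 4)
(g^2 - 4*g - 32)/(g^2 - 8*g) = (g + 4)/g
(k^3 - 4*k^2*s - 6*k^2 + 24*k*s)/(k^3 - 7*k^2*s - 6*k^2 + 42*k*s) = (-k + 4*s)/(-k + 7*s)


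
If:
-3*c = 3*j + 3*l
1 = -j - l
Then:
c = 1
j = -l - 1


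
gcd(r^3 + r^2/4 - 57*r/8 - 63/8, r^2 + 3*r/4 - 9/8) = r + 3/2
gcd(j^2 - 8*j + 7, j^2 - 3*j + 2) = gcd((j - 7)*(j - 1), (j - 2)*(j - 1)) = j - 1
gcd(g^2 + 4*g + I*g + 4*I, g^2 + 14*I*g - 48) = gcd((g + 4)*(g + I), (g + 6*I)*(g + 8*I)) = 1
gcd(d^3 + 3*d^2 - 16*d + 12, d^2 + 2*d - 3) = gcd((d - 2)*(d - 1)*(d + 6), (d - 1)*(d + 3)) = d - 1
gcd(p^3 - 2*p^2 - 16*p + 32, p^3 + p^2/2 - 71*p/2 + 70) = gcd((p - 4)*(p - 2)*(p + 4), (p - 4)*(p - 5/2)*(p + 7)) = p - 4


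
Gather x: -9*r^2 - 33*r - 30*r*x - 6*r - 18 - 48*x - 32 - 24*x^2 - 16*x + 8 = -9*r^2 - 39*r - 24*x^2 + x*(-30*r - 64) - 42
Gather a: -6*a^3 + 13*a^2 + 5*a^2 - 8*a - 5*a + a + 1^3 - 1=-6*a^3 + 18*a^2 - 12*a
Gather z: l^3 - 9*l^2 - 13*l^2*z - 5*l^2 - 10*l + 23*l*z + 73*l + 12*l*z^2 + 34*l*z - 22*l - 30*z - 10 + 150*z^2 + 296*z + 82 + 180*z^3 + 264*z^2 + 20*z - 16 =l^3 - 14*l^2 + 41*l + 180*z^3 + z^2*(12*l + 414) + z*(-13*l^2 + 57*l + 286) + 56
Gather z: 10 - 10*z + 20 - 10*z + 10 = 40 - 20*z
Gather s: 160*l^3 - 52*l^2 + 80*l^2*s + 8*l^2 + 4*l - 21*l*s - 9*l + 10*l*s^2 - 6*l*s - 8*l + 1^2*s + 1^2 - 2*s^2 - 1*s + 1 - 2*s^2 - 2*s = 160*l^3 - 44*l^2 - 13*l + s^2*(10*l - 4) + s*(80*l^2 - 27*l - 2) + 2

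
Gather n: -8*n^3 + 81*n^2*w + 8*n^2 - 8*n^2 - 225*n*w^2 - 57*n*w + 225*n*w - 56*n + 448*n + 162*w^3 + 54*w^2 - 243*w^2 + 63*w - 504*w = -8*n^3 + 81*n^2*w + n*(-225*w^2 + 168*w + 392) + 162*w^3 - 189*w^2 - 441*w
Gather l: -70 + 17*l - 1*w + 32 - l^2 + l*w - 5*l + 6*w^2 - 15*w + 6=-l^2 + l*(w + 12) + 6*w^2 - 16*w - 32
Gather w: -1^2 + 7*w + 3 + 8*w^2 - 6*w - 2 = 8*w^2 + w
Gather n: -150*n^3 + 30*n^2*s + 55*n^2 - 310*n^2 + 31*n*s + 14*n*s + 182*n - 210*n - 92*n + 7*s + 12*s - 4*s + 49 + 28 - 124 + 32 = -150*n^3 + n^2*(30*s - 255) + n*(45*s - 120) + 15*s - 15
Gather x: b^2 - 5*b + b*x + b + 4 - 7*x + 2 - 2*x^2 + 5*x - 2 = b^2 - 4*b - 2*x^2 + x*(b - 2) + 4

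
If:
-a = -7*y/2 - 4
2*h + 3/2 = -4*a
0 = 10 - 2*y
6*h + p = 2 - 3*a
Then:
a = 43/2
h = -175/4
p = 200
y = 5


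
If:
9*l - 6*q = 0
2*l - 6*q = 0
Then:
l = 0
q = 0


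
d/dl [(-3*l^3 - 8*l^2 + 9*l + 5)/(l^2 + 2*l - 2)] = (-3*l^4 - 12*l^3 - 7*l^2 + 22*l - 28)/(l^4 + 4*l^3 - 8*l + 4)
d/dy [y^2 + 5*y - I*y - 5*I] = 2*y + 5 - I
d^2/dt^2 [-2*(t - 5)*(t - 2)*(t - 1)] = 32 - 12*t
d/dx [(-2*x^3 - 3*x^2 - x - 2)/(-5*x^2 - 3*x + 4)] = 2*(5*x^4 + 6*x^3 - 10*x^2 - 22*x - 5)/(25*x^4 + 30*x^3 - 31*x^2 - 24*x + 16)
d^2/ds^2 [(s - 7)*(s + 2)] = 2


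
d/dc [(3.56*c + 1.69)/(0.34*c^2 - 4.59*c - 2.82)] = (1.2104*c^2 - 16.3404*c - (0.68*c - 4.59)*(3.56*c + 1.69) - 10.0392)/(-0.34*c^2 + 4.59*c + 2.82)^2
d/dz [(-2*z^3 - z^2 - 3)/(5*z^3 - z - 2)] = (2*z*(3*z + 1)*(-5*z^3 + z + 2) + (15*z^2 - 1)*(2*z^3 + z^2 + 3))/(-5*z^3 + z + 2)^2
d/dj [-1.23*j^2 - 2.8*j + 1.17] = -2.46*j - 2.8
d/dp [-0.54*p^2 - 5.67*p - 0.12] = -1.08*p - 5.67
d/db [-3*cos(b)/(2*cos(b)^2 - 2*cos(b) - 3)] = 3*(2*sin(b)^2 - 5)*sin(b)/(2*cos(b) - cos(2*b) + 2)^2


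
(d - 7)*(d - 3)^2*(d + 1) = d^4 - 12*d^3 + 38*d^2 - 12*d - 63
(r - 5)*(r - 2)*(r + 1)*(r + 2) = r^4 - 4*r^3 - 9*r^2 + 16*r + 20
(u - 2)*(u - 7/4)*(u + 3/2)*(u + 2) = u^4 - u^3/4 - 53*u^2/8 + u + 21/2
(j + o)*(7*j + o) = 7*j^2 + 8*j*o + o^2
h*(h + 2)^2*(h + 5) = h^4 + 9*h^3 + 24*h^2 + 20*h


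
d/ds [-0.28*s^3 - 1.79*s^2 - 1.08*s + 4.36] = -0.84*s^2 - 3.58*s - 1.08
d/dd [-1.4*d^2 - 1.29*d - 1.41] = -2.8*d - 1.29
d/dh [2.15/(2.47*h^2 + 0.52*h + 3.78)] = (-10.621*h - 1.118)/(2.47*h^2 + 0.52*h + 3.78)^2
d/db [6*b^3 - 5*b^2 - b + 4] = 18*b^2 - 10*b - 1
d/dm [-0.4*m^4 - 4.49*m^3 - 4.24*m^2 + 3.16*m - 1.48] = -1.6*m^3 - 13.47*m^2 - 8.48*m + 3.16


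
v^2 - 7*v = v*(v - 7)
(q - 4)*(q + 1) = q^2 - 3*q - 4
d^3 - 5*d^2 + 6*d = d*(d - 3)*(d - 2)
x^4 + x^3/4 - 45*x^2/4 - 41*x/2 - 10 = (x - 4)*(x + 1)*(x + 5/4)*(x + 2)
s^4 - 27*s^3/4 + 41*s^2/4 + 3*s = s*(s - 4)*(s - 3)*(s + 1/4)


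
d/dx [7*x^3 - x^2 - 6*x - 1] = 21*x^2 - 2*x - 6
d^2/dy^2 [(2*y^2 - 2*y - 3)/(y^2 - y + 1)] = 30*y*(1 - y)/(y^6 - 3*y^5 + 6*y^4 - 7*y^3 + 6*y^2 - 3*y + 1)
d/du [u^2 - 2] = 2*u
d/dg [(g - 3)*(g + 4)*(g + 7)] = 3*g^2 + 16*g - 5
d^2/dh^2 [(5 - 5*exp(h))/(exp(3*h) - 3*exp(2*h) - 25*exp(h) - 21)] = (-20*exp(6*h) + 90*exp(5*h) - 710*exp(4*h) - 1060*exp(3*h) + 3960*exp(2*h) + 4490*exp(h) - 4830)*exp(h)/(exp(9*h) - 9*exp(8*h) - 48*exp(7*h) + 360*exp(6*h) + 1578*exp(5*h) - 3042*exp(4*h) - 23752*exp(3*h) - 43344*exp(2*h) - 33075*exp(h) - 9261)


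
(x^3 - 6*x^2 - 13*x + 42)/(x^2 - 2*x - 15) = (x^2 - 9*x + 14)/(x - 5)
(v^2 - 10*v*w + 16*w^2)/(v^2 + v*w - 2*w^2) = (v^2 - 10*v*w + 16*w^2)/(v^2 + v*w - 2*w^2)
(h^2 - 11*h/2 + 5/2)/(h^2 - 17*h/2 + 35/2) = (2*h - 1)/(2*h - 7)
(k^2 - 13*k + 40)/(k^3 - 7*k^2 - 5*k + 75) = (k - 8)/(k^2 - 2*k - 15)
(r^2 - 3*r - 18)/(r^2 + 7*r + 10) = (r^2 - 3*r - 18)/(r^2 + 7*r + 10)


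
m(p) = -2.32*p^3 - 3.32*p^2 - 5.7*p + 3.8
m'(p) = -6.96*p^2 - 6.64*p - 5.7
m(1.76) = -29.16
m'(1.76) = -38.95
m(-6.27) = 480.88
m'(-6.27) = -237.68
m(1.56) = -21.98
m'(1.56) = -33.00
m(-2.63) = 38.03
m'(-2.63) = -36.38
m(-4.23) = 144.10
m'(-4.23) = -102.15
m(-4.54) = 178.35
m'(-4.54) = -119.01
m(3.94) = -212.09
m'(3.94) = -139.91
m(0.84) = -4.71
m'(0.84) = -16.19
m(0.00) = 3.80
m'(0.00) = -5.70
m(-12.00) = 3603.08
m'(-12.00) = -928.26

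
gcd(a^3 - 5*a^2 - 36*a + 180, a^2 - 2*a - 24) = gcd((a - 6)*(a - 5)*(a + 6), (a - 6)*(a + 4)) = a - 6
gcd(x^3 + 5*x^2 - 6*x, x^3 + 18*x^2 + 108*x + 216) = x + 6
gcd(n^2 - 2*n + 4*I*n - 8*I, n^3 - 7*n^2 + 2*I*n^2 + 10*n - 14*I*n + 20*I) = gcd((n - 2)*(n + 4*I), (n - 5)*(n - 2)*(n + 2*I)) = n - 2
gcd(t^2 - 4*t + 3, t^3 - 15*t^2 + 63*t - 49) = t - 1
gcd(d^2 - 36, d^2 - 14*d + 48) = d - 6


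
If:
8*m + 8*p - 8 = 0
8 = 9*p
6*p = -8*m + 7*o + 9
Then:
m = 1/9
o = -25/63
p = 8/9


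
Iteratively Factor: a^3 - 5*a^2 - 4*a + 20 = (a - 2)*(a^2 - 3*a - 10) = (a - 2)*(a + 2)*(a - 5)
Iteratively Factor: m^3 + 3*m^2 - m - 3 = (m - 1)*(m^2 + 4*m + 3) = (m - 1)*(m + 1)*(m + 3)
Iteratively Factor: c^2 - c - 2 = (c - 2)*(c + 1)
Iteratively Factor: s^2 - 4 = (s + 2)*(s - 2)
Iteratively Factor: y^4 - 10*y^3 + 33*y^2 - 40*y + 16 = (y - 1)*(y^3 - 9*y^2 + 24*y - 16) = (y - 1)^2*(y^2 - 8*y + 16) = (y - 4)*(y - 1)^2*(y - 4)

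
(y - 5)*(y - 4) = y^2 - 9*y + 20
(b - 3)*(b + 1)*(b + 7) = b^3 + 5*b^2 - 17*b - 21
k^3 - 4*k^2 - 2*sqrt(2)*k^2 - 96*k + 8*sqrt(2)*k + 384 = (k - 4)*(k - 8*sqrt(2))*(k + 6*sqrt(2))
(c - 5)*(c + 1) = c^2 - 4*c - 5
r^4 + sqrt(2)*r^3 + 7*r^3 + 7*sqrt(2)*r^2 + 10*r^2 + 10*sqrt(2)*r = r*(r + 2)*(r + 5)*(r + sqrt(2))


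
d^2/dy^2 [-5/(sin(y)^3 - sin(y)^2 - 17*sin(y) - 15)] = 5*(9*sin(y)^5 - 20*sin(y)^4 - 22*sin(y)^3 + 224*sin(y)^2 + 101*sin(y) - 548)/((sin(y) - 5)^3*(sin(y) + 1)^2*(sin(y) + 3)^3)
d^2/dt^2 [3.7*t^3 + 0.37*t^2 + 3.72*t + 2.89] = 22.2*t + 0.74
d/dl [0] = 0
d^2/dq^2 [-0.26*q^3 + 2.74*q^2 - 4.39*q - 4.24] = 5.48 - 1.56*q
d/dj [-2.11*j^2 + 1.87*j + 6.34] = 1.87 - 4.22*j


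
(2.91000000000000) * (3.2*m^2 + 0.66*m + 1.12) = 9.312*m^2 + 1.9206*m + 3.2592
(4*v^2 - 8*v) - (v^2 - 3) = 3*v^2 - 8*v + 3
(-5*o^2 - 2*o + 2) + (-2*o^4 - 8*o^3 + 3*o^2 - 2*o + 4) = -2*o^4 - 8*o^3 - 2*o^2 - 4*o + 6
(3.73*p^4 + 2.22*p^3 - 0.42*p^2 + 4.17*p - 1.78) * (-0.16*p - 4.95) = -0.5968*p^5 - 18.8187*p^4 - 10.9218*p^3 + 1.4118*p^2 - 20.3567*p + 8.811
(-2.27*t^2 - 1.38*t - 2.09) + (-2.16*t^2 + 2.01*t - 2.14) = -4.43*t^2 + 0.63*t - 4.23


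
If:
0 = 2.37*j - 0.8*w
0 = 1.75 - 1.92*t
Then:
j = 0.337552742616034*w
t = 0.91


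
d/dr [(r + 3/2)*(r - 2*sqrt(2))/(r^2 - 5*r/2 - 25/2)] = (-(r - 2*sqrt(2))*(2*r + 3)*(4*r - 5) + (-4*r - 3 + 4*sqrt(2))*(-2*r^2 + 5*r + 25))/(-2*r^2 + 5*r + 25)^2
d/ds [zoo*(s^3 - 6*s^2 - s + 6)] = zoo*(s^2 + s + 1)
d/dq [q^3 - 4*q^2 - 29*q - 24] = 3*q^2 - 8*q - 29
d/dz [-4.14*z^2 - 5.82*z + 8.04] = -8.28*z - 5.82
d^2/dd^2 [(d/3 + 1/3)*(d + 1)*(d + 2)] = 2*d + 8/3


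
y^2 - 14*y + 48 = (y - 8)*(y - 6)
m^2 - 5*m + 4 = (m - 4)*(m - 1)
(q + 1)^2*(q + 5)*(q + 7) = q^4 + 14*q^3 + 60*q^2 + 82*q + 35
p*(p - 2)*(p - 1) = p^3 - 3*p^2 + 2*p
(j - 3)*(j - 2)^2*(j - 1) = j^4 - 8*j^3 + 23*j^2 - 28*j + 12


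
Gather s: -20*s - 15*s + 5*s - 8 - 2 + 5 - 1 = -30*s - 6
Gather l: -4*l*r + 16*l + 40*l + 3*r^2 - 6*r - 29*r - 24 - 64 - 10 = l*(56 - 4*r) + 3*r^2 - 35*r - 98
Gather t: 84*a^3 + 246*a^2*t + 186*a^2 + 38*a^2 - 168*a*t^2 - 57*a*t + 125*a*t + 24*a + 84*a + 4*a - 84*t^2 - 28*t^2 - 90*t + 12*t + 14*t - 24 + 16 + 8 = 84*a^3 + 224*a^2 + 112*a + t^2*(-168*a - 112) + t*(246*a^2 + 68*a - 64)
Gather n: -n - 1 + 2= 1 - n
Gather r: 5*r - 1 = 5*r - 1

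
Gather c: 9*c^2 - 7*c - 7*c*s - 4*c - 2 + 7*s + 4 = 9*c^2 + c*(-7*s - 11) + 7*s + 2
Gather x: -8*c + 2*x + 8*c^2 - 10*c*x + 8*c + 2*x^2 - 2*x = 8*c^2 - 10*c*x + 2*x^2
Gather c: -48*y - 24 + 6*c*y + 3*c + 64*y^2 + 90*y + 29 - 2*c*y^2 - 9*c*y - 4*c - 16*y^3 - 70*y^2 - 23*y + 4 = c*(-2*y^2 - 3*y - 1) - 16*y^3 - 6*y^2 + 19*y + 9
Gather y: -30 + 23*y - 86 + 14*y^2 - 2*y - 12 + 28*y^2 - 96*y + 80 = 42*y^2 - 75*y - 48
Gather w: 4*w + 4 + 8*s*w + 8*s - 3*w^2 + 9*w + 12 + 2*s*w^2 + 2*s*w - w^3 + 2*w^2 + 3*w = 8*s - w^3 + w^2*(2*s - 1) + w*(10*s + 16) + 16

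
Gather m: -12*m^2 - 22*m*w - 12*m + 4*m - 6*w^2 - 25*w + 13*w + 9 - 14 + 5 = -12*m^2 + m*(-22*w - 8) - 6*w^2 - 12*w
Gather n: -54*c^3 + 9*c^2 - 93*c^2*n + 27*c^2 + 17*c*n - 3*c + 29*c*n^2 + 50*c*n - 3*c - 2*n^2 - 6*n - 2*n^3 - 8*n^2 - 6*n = -54*c^3 + 36*c^2 - 6*c - 2*n^3 + n^2*(29*c - 10) + n*(-93*c^2 + 67*c - 12)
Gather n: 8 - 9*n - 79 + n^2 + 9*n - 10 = n^2 - 81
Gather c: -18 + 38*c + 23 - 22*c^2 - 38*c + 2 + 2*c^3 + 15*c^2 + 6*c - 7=2*c^3 - 7*c^2 + 6*c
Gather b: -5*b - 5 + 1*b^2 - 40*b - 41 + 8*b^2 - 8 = 9*b^2 - 45*b - 54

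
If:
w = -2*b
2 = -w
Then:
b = 1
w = -2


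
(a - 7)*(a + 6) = a^2 - a - 42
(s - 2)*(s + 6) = s^2 + 4*s - 12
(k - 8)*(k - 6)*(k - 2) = k^3 - 16*k^2 + 76*k - 96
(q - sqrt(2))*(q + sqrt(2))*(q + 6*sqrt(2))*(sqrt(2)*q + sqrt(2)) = sqrt(2)*q^4 + sqrt(2)*q^3 + 12*q^3 - 2*sqrt(2)*q^2 + 12*q^2 - 24*q - 2*sqrt(2)*q - 24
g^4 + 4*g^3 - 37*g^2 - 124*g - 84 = (g - 6)*(g + 1)*(g + 2)*(g + 7)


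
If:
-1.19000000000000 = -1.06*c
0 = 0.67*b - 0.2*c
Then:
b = 0.34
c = 1.12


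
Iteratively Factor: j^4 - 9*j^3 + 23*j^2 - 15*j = (j - 5)*(j^3 - 4*j^2 + 3*j) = (j - 5)*(j - 3)*(j^2 - j) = j*(j - 5)*(j - 3)*(j - 1)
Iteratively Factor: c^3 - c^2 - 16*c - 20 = (c + 2)*(c^2 - 3*c - 10) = (c + 2)^2*(c - 5)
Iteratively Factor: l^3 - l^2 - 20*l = (l + 4)*(l^2 - 5*l) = (l - 5)*(l + 4)*(l)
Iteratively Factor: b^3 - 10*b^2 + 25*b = (b)*(b^2 - 10*b + 25) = b*(b - 5)*(b - 5)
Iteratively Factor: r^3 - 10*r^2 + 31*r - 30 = (r - 3)*(r^2 - 7*r + 10) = (r - 5)*(r - 3)*(r - 2)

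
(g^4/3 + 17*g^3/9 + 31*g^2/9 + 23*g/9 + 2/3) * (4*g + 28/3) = 4*g^5/3 + 32*g^4/3 + 848*g^3/27 + 1144*g^2/27 + 716*g/27 + 56/9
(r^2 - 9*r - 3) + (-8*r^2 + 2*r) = -7*r^2 - 7*r - 3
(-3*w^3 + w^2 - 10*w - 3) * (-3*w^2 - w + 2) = 9*w^5 + 23*w^3 + 21*w^2 - 17*w - 6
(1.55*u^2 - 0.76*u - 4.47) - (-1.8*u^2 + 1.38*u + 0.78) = 3.35*u^2 - 2.14*u - 5.25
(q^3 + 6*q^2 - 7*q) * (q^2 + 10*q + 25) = q^5 + 16*q^4 + 78*q^3 + 80*q^2 - 175*q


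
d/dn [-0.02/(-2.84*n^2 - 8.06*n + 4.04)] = (-0.1136*n - 0.1612)/(2.84*n^2 + 8.06*n - 4.04)^2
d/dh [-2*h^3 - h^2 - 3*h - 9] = -6*h^2 - 2*h - 3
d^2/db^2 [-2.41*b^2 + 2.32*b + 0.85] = -4.82000000000000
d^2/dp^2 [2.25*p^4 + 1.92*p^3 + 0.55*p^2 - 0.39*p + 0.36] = 27.0*p^2 + 11.52*p + 1.1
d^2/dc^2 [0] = 0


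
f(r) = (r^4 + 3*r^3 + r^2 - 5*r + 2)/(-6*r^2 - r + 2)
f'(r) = (12*r + 1)*(r^4 + 3*r^3 + r^2 - 5*r + 2)/(-6*r^2 - r + 2)^2 + (4*r^3 + 9*r^2 + 2*r - 5)/(-6*r^2 - r + 2)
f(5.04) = -6.64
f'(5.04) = -2.17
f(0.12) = 0.79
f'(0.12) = -1.50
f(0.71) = -0.16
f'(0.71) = -0.48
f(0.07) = 0.87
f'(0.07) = -1.69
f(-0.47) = 3.76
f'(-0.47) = -19.07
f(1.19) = -0.59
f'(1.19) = -1.02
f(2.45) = -2.08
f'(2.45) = -1.36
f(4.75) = -6.02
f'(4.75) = -2.08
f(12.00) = -29.76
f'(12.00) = -4.48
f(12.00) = -29.76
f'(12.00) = -4.48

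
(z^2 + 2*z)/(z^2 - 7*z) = (z + 2)/(z - 7)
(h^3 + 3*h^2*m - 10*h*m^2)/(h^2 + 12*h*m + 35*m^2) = h*(h - 2*m)/(h + 7*m)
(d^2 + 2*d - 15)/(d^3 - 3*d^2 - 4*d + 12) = (d + 5)/(d^2 - 4)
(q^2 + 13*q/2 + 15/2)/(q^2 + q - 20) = (q + 3/2)/(q - 4)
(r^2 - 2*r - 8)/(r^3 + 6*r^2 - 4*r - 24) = (r - 4)/(r^2 + 4*r - 12)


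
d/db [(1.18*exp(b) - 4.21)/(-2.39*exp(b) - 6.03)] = -17.1773*exp(b)/(2.39*exp(b) + 6.03)^2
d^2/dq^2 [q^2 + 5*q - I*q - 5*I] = 2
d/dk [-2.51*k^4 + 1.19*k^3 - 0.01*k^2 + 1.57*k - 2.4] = -10.04*k^3 + 3.57*k^2 - 0.02*k + 1.57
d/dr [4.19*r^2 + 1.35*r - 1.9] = 8.38*r + 1.35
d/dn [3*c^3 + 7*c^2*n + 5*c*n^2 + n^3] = 7*c^2 + 10*c*n + 3*n^2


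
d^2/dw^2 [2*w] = 0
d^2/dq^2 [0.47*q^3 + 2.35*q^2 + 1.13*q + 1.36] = 2.82*q + 4.7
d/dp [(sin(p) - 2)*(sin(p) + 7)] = (2*sin(p) + 5)*cos(p)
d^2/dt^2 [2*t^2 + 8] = 4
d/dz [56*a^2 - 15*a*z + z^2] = -15*a + 2*z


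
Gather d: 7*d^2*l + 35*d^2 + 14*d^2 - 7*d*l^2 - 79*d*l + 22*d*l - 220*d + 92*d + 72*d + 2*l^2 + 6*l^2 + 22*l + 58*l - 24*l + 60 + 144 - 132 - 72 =d^2*(7*l + 49) + d*(-7*l^2 - 57*l - 56) + 8*l^2 + 56*l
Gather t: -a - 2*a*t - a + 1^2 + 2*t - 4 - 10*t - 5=-2*a + t*(-2*a - 8) - 8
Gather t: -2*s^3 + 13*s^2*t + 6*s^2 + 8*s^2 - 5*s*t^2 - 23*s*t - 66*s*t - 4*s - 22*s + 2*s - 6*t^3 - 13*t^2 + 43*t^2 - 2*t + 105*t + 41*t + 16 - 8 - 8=-2*s^3 + 14*s^2 - 24*s - 6*t^3 + t^2*(30 - 5*s) + t*(13*s^2 - 89*s + 144)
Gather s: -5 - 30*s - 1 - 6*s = -36*s - 6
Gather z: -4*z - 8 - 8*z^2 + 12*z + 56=-8*z^2 + 8*z + 48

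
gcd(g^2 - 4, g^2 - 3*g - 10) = g + 2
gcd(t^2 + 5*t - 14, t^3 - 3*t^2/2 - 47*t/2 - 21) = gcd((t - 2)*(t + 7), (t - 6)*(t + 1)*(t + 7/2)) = 1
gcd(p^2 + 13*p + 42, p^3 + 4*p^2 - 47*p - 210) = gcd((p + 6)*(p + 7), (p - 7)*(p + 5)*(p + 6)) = p + 6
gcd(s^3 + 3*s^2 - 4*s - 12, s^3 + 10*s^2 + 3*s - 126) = 1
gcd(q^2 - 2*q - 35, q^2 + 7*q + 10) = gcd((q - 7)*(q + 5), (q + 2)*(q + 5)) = q + 5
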